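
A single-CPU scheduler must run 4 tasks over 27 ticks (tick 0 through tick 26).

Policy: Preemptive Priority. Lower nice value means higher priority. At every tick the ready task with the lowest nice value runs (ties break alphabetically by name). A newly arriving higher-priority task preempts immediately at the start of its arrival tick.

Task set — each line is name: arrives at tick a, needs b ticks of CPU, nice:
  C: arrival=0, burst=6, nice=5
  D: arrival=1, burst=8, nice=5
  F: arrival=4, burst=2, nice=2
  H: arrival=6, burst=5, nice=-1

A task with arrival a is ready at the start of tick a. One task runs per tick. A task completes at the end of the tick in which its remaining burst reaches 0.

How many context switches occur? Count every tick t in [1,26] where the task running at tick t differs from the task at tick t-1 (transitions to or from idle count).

context switches = 5

t=0: ready={C} → run C
t=1: ready={C,D} → run C
t=2: ready={C,D} → run C
t=3: ready={C,D} → run C
t=4: ready={C,D,F} → run F
t=5: ready={C,D,F} → run F
t=6: ready={C,D,H} → run H
t=7: ready={C,D,H} → run H
t=8: ready={C,D,H} → run H
t=9: ready={C,D,H} → run H
t=10: ready={C,D,H} → run H
t=11: ready={C,D} → run C
t=12: ready={C,D} → run C
t=13: ready={D} → run D
t=14: ready={D} → run D
t=15: ready={D} → run D
t=16: ready={D} → run D
t=17: ready={D} → run D
t=18: ready={D} → run D
t=19: ready={D} → run D
t=20: ready={D} → run D
t=21: (idle)
t=22: (idle)
t=23: (idle)
t=24: (idle)
t=25: (idle)
t=26: (idle)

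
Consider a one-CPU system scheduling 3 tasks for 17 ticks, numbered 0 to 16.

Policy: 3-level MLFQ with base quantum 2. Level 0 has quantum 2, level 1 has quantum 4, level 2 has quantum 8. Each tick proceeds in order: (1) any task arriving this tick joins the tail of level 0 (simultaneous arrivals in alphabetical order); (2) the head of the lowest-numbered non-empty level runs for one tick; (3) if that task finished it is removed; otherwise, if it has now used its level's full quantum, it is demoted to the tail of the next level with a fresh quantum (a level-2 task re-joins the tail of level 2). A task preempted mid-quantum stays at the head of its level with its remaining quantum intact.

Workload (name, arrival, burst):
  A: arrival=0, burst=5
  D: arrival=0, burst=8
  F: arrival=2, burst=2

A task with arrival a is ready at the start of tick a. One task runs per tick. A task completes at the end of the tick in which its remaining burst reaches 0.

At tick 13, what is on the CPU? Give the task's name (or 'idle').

t=0: L0/L1/L2 = AD/-/- → run A
t=1: L0/L1/L2 = AD/-/- → run A
t=2: L0/L1/L2 = DF/A/- → run D
t=3: L0/L1/L2 = DF/A/- → run D
t=4: L0/L1/L2 = F/AD/- → run F
t=5: L0/L1/L2 = F/AD/- → run F
t=6: L0/L1/L2 = -/AD/- → run A
t=7: L0/L1/L2 = -/AD/- → run A
t=8: L0/L1/L2 = -/AD/- → run A
t=9: L0/L1/L2 = -/D/- → run D
t=10: L0/L1/L2 = -/D/- → run D
t=11: L0/L1/L2 = -/D/- → run D
t=12: L0/L1/L2 = -/D/- → run D
t=13: L0/L1/L2 = -/-/D → run D
t=14: L0/L1/L2 = -/-/D → run D
t=15: (idle)
t=16: (idle)

running at tick 13 = D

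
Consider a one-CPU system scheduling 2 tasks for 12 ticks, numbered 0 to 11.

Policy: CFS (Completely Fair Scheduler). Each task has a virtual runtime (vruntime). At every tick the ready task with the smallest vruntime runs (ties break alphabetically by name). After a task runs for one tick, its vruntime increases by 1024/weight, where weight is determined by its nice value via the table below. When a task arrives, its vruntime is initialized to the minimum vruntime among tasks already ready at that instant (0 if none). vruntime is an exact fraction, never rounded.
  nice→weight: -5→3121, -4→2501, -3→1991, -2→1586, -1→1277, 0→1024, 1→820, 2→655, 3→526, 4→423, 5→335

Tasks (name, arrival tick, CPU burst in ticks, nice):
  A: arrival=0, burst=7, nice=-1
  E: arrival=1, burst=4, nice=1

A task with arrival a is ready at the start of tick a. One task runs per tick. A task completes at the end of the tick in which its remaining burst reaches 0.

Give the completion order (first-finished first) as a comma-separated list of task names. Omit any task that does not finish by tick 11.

t=0: vr[A=0] → run A
t=1: vr[A=1024/1277 E=1024/1277] → run A
t=2: vr[A=2048/1277 E=1024/1277] → run E
t=3: vr[A=2048/1277 E=536832/261785] → run A
t=4: vr[A=3072/1277 E=536832/261785] → run E
t=5: vr[A=3072/1277 E=863744/261785] → run A
t=6: vr[A=4096/1277 E=863744/261785] → run A
t=7: vr[A=5120/1277 E=863744/261785] → run E
t=8: vr[A=5120/1277 E=1190656/261785] → run A
t=9: vr[A=6144/1277 E=1190656/261785] → run E
t=10: vr[A=6144/1277] → run A
t=11: (idle)

completion order = E, A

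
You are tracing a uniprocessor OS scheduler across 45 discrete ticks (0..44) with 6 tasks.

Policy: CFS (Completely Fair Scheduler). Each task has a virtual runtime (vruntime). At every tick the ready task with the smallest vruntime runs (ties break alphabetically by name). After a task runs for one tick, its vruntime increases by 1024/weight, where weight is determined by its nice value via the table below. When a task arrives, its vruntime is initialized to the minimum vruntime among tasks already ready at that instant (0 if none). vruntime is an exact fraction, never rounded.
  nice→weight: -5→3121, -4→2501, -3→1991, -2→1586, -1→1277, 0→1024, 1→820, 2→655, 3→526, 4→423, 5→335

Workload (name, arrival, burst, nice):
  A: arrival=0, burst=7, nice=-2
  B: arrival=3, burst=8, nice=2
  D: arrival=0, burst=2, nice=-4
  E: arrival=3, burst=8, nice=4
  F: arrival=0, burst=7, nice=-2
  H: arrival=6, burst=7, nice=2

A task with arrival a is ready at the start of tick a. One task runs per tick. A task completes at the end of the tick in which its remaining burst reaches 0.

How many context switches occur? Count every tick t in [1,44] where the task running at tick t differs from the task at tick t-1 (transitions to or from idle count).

t=0: vr[A=0 D=0 F=0] → run A
t=1: vr[A=512/793 D=0 F=0] → run D
t=2: vr[A=512/793 D=1024/2501 F=0] → run F
t=3: vr[A=512/793 B=1024/2501 D=1024/2501 E=1024/2501 F=512/793] → run B
t=4: vr[A=512/793 B=3231744/1638155 D=1024/2501 E=1024/2501 F=512/793] → run D
t=5: vr[A=512/793 B=3231744/1638155 E=1024/2501 F=512/793] → run E
t=6: vr[A=512/793 B=3231744/1638155 E=2994176/1057923 F=512/793 H=512/793] → run A
t=7: vr[A=1024/793 B=3231744/1638155 E=2994176/1057923 F=512/793 H=512/793] → run F
t=8: vr[A=1024/793 B=3231744/1638155 E=2994176/1057923 F=1024/793 H=512/793] → run H
t=9: vr[A=1024/793 B=3231744/1638155 E=2994176/1057923 F=1024/793 H=1147392/519415] → run A
t=10: vr[A=1536/793 B=3231744/1638155 E=2994176/1057923 F=1024/793 H=1147392/519415] → run F
t=11: vr[A=1536/793 B=3231744/1638155 E=2994176/1057923 F=1536/793 H=1147392/519415] → run A
t=12: vr[A=2048/793 B=3231744/1638155 E=2994176/1057923 F=1536/793 H=1147392/519415] → run F
t=13: vr[A=2048/793 B=3231744/1638155 E=2994176/1057923 F=2048/793 H=1147392/519415] → run B
t=14: vr[A=2048/793 B=5792768/1638155 E=2994176/1057923 F=2048/793 H=1147392/519415] → run H
t=15: vr[A=2048/793 B=5792768/1638155 E=2994176/1057923 F=2048/793 H=1959424/519415] → run A
t=16: vr[A=2560/793 B=5792768/1638155 E=2994176/1057923 F=2048/793 H=1959424/519415] → run F
t=17: vr[A=2560/793 B=5792768/1638155 E=2994176/1057923 F=2560/793 H=1959424/519415] → run E
t=18: vr[A=2560/793 B=5792768/1638155 E=5555200/1057923 F=2560/793 H=1959424/519415] → run A
t=19: vr[A=3072/793 B=5792768/1638155 E=5555200/1057923 F=2560/793 H=1959424/519415] → run F
t=20: vr[A=3072/793 B=5792768/1638155 E=5555200/1057923 F=3072/793 H=1959424/519415] → run B
t=21: vr[A=3072/793 B=8353792/1638155 E=5555200/1057923 F=3072/793 H=1959424/519415] → run H
t=22: vr[A=3072/793 B=8353792/1638155 E=5555200/1057923 F=3072/793 H=2771456/519415] → run A
t=23: vr[B=8353792/1638155 E=5555200/1057923 F=3072/793 H=2771456/519415] → run F
t=24: vr[B=8353792/1638155 E=5555200/1057923 H=2771456/519415] → run B
t=25: vr[B=10914816/1638155 E=5555200/1057923 H=2771456/519415] → run E
t=26: vr[B=10914816/1638155 E=2705408/352641 H=2771456/519415] → run H
t=27: vr[B=10914816/1638155 E=2705408/352641 H=3583488/519415] → run B
t=28: vr[B=2695168/327631 E=2705408/352641 H=3583488/519415] → run H
t=29: vr[B=2695168/327631 E=2705408/352641 H=879104/103883] → run E
t=30: vr[B=2695168/327631 E=10677248/1057923 H=879104/103883] → run B
t=31: vr[B=16036864/1638155 E=10677248/1057923 H=879104/103883] → run H
t=32: vr[B=16036864/1638155 E=10677248/1057923 H=5207552/519415] → run B
t=33: vr[B=18597888/1638155 E=10677248/1057923 H=5207552/519415] → run H
t=34: vr[B=18597888/1638155 E=10677248/1057923] → run E
t=35: vr[B=18597888/1638155 E=13238272/1057923] → run B
t=36: vr[E=13238272/1057923] → run E
t=37: vr[E=5266432/352641] → run E
t=38: vr[E=18360320/1057923] → run E
t=39: (idle)
t=40: (idle)
t=41: (idle)
t=42: (idle)
t=43: (idle)
t=44: (idle)

context switches = 37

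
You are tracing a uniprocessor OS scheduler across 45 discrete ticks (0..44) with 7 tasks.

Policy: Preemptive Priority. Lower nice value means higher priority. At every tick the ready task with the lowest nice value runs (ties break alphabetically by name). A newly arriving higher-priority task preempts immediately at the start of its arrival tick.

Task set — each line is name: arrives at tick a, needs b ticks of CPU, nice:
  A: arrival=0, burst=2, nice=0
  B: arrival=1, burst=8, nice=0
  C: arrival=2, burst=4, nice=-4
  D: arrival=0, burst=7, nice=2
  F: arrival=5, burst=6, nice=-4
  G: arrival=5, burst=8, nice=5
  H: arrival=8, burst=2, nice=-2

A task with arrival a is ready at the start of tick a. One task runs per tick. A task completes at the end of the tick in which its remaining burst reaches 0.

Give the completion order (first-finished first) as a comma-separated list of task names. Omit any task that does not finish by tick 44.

completion order = A, C, F, H, B, D, G

t=0: ready={A,D} → run A
t=1: ready={A,B,D} → run A
t=2: ready={B,C,D} → run C
t=3: ready={B,C,D} → run C
t=4: ready={B,C,D} → run C
t=5: ready={B,C,D,F,G} → run C
t=6: ready={B,D,F,G} → run F
t=7: ready={B,D,F,G} → run F
t=8: ready={B,D,F,G,H} → run F
t=9: ready={B,D,F,G,H} → run F
t=10: ready={B,D,F,G,H} → run F
t=11: ready={B,D,F,G,H} → run F
t=12: ready={B,D,G,H} → run H
t=13: ready={B,D,G,H} → run H
t=14: ready={B,D,G} → run B
t=15: ready={B,D,G} → run B
t=16: ready={B,D,G} → run B
t=17: ready={B,D,G} → run B
t=18: ready={B,D,G} → run B
t=19: ready={B,D,G} → run B
t=20: ready={B,D,G} → run B
t=21: ready={B,D,G} → run B
t=22: ready={D,G} → run D
t=23: ready={D,G} → run D
t=24: ready={D,G} → run D
t=25: ready={D,G} → run D
t=26: ready={D,G} → run D
t=27: ready={D,G} → run D
t=28: ready={D,G} → run D
t=29: ready={G} → run G
t=30: ready={G} → run G
t=31: ready={G} → run G
t=32: ready={G} → run G
t=33: ready={G} → run G
t=34: ready={G} → run G
t=35: ready={G} → run G
t=36: ready={G} → run G
t=37: (idle)
t=38: (idle)
t=39: (idle)
t=40: (idle)
t=41: (idle)
t=42: (idle)
t=43: (idle)
t=44: (idle)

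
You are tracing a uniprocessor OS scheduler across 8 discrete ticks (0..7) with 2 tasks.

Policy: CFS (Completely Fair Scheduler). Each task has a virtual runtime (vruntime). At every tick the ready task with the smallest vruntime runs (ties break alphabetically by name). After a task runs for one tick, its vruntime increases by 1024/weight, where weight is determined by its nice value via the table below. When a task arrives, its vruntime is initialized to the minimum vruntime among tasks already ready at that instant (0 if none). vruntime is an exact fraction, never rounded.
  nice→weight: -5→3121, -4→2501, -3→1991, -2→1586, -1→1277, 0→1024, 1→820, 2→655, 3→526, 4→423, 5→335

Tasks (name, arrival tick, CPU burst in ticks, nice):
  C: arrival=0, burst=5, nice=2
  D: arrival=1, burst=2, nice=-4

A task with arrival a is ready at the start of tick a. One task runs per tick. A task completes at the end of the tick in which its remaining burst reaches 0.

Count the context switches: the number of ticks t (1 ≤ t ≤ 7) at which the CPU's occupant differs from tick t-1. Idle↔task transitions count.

context switches = 3

t=0: vr[C=0] → run C
t=1: vr[C=1024/655 D=1024/655] → run C
t=2: vr[C=2048/655 D=1024/655] → run D
t=3: vr[C=2048/655 D=3231744/1638155] → run D
t=4: vr[C=2048/655] → run C
t=5: vr[C=3072/655] → run C
t=6: vr[C=4096/655] → run C
t=7: (idle)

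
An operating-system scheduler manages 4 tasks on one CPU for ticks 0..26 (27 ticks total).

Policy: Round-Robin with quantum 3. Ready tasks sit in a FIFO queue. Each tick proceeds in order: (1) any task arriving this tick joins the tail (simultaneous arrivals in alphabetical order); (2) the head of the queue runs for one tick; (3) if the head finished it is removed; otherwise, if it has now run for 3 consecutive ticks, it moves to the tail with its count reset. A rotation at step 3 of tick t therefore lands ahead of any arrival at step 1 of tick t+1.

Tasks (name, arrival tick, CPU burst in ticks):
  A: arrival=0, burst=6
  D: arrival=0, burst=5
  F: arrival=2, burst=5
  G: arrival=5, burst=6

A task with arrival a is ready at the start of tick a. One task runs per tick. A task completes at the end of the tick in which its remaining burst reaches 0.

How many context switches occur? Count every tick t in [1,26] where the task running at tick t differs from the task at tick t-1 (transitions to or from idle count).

t=0: queue=[A,D] q_used=0 → run A
t=1: queue=[A,D] q_used=1 → run A
t=2: queue=[A,D,F] q_used=2 → run A
t=3: queue=[D,F,A] q_used=0 → run D
t=4: queue=[D,F,A] q_used=1 → run D
t=5: queue=[D,F,A,G] q_used=2 → run D
t=6: queue=[F,A,G,D] q_used=0 → run F
t=7: queue=[F,A,G,D] q_used=1 → run F
t=8: queue=[F,A,G,D] q_used=2 → run F
t=9: queue=[A,G,D,F] q_used=0 → run A
t=10: queue=[A,G,D,F] q_used=1 → run A
t=11: queue=[A,G,D,F] q_used=2 → run A
t=12: queue=[G,D,F] q_used=0 → run G
t=13: queue=[G,D,F] q_used=1 → run G
t=14: queue=[G,D,F] q_used=2 → run G
t=15: queue=[D,F,G] q_used=0 → run D
t=16: queue=[D,F,G] q_used=1 → run D
t=17: queue=[F,G] q_used=0 → run F
t=18: queue=[F,G] q_used=1 → run F
t=19: queue=[G] q_used=0 → run G
t=20: queue=[G] q_used=1 → run G
t=21: queue=[G] q_used=2 → run G
t=22: (idle)
t=23: (idle)
t=24: (idle)
t=25: (idle)
t=26: (idle)

context switches = 8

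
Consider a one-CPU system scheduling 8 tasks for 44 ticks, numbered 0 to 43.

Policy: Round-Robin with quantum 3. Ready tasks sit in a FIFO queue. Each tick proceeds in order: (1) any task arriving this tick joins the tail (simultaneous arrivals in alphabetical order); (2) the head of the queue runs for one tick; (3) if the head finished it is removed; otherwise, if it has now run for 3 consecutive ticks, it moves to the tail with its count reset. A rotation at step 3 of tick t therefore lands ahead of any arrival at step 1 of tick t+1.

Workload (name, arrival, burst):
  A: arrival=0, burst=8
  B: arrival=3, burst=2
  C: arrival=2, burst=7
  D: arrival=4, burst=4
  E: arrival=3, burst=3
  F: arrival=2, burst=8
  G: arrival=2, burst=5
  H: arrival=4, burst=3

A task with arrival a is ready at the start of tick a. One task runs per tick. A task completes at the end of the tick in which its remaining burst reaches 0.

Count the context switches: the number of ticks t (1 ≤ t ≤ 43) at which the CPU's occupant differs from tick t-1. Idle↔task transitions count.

context switches = 16

t=0: queue=[A] q_used=0 → run A
t=1: queue=[A] q_used=1 → run A
t=2: queue=[A,C,F,G] q_used=2 → run A
t=3: queue=[C,F,G,A,B,E] q_used=0 → run C
t=4: queue=[C,F,G,A,B,E,D,H] q_used=1 → run C
t=5: queue=[C,F,G,A,B,E,D,H] q_used=2 → run C
t=6: queue=[F,G,A,B,E,D,H,C] q_used=0 → run F
t=7: queue=[F,G,A,B,E,D,H,C] q_used=1 → run F
t=8: queue=[F,G,A,B,E,D,H,C] q_used=2 → run F
t=9: queue=[G,A,B,E,D,H,C,F] q_used=0 → run G
t=10: queue=[G,A,B,E,D,H,C,F] q_used=1 → run G
t=11: queue=[G,A,B,E,D,H,C,F] q_used=2 → run G
t=12: queue=[A,B,E,D,H,C,F,G] q_used=0 → run A
t=13: queue=[A,B,E,D,H,C,F,G] q_used=1 → run A
t=14: queue=[A,B,E,D,H,C,F,G] q_used=2 → run A
t=15: queue=[B,E,D,H,C,F,G,A] q_used=0 → run B
t=16: queue=[B,E,D,H,C,F,G,A] q_used=1 → run B
t=17: queue=[E,D,H,C,F,G,A] q_used=0 → run E
t=18: queue=[E,D,H,C,F,G,A] q_used=1 → run E
t=19: queue=[E,D,H,C,F,G,A] q_used=2 → run E
t=20: queue=[D,H,C,F,G,A] q_used=0 → run D
t=21: queue=[D,H,C,F,G,A] q_used=1 → run D
t=22: queue=[D,H,C,F,G,A] q_used=2 → run D
t=23: queue=[H,C,F,G,A,D] q_used=0 → run H
t=24: queue=[H,C,F,G,A,D] q_used=1 → run H
t=25: queue=[H,C,F,G,A,D] q_used=2 → run H
t=26: queue=[C,F,G,A,D] q_used=0 → run C
t=27: queue=[C,F,G,A,D] q_used=1 → run C
t=28: queue=[C,F,G,A,D] q_used=2 → run C
t=29: queue=[F,G,A,D,C] q_used=0 → run F
t=30: queue=[F,G,A,D,C] q_used=1 → run F
t=31: queue=[F,G,A,D,C] q_used=2 → run F
t=32: queue=[G,A,D,C,F] q_used=0 → run G
t=33: queue=[G,A,D,C,F] q_used=1 → run G
t=34: queue=[A,D,C,F] q_used=0 → run A
t=35: queue=[A,D,C,F] q_used=1 → run A
t=36: queue=[D,C,F] q_used=0 → run D
t=37: queue=[C,F] q_used=0 → run C
t=38: queue=[F] q_used=0 → run F
t=39: queue=[F] q_used=1 → run F
t=40: (idle)
t=41: (idle)
t=42: (idle)
t=43: (idle)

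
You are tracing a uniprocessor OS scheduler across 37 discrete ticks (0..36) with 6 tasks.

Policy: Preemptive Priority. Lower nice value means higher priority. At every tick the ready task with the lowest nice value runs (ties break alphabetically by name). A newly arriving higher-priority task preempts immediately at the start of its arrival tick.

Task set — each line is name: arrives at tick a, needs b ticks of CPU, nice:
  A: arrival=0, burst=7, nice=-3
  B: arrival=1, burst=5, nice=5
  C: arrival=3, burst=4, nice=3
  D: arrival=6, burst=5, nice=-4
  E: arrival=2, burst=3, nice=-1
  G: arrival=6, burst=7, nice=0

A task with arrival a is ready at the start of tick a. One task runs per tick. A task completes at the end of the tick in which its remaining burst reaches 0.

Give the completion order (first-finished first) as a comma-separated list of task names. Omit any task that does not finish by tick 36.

t=0: ready={A} → run A
t=1: ready={A,B} → run A
t=2: ready={A,B,E} → run A
t=3: ready={A,B,C,E} → run A
t=4: ready={A,B,C,E} → run A
t=5: ready={A,B,C,E} → run A
t=6: ready={A,B,C,D,E,G} → run D
t=7: ready={A,B,C,D,E,G} → run D
t=8: ready={A,B,C,D,E,G} → run D
t=9: ready={A,B,C,D,E,G} → run D
t=10: ready={A,B,C,D,E,G} → run D
t=11: ready={A,B,C,E,G} → run A
t=12: ready={B,C,E,G} → run E
t=13: ready={B,C,E,G} → run E
t=14: ready={B,C,E,G} → run E
t=15: ready={B,C,G} → run G
t=16: ready={B,C,G} → run G
t=17: ready={B,C,G} → run G
t=18: ready={B,C,G} → run G
t=19: ready={B,C,G} → run G
t=20: ready={B,C,G} → run G
t=21: ready={B,C,G} → run G
t=22: ready={B,C} → run C
t=23: ready={B,C} → run C
t=24: ready={B,C} → run C
t=25: ready={B,C} → run C
t=26: ready={B} → run B
t=27: ready={B} → run B
t=28: ready={B} → run B
t=29: ready={B} → run B
t=30: ready={B} → run B
t=31: (idle)
t=32: (idle)
t=33: (idle)
t=34: (idle)
t=35: (idle)
t=36: (idle)

completion order = D, A, E, G, C, B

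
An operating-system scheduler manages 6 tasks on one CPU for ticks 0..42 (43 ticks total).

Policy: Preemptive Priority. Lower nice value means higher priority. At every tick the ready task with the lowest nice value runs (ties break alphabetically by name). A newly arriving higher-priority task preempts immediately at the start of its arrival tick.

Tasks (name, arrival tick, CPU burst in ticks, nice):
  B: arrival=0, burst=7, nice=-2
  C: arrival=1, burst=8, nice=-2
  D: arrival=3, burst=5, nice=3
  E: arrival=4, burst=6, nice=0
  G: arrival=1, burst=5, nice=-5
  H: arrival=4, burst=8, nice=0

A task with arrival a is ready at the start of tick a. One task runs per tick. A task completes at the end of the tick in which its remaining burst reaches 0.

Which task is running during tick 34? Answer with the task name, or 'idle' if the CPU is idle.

t=0: ready={B} → run B
t=1: ready={B,C,G} → run G
t=2: ready={B,C,G} → run G
t=3: ready={B,C,D,G} → run G
t=4: ready={B,C,D,E,G,H} → run G
t=5: ready={B,C,D,E,G,H} → run G
t=6: ready={B,C,D,E,H} → run B
t=7: ready={B,C,D,E,H} → run B
t=8: ready={B,C,D,E,H} → run B
t=9: ready={B,C,D,E,H} → run B
t=10: ready={B,C,D,E,H} → run B
t=11: ready={B,C,D,E,H} → run B
t=12: ready={C,D,E,H} → run C
t=13: ready={C,D,E,H} → run C
t=14: ready={C,D,E,H} → run C
t=15: ready={C,D,E,H} → run C
t=16: ready={C,D,E,H} → run C
t=17: ready={C,D,E,H} → run C
t=18: ready={C,D,E,H} → run C
t=19: ready={C,D,E,H} → run C
t=20: ready={D,E,H} → run E
t=21: ready={D,E,H} → run E
t=22: ready={D,E,H} → run E
t=23: ready={D,E,H} → run E
t=24: ready={D,E,H} → run E
t=25: ready={D,E,H} → run E
t=26: ready={D,H} → run H
t=27: ready={D,H} → run H
t=28: ready={D,H} → run H
t=29: ready={D,H} → run H
t=30: ready={D,H} → run H
t=31: ready={D,H} → run H
t=32: ready={D,H} → run H
t=33: ready={D,H} → run H
t=34: ready={D} → run D
t=35: ready={D} → run D
t=36: ready={D} → run D
t=37: ready={D} → run D
t=38: ready={D} → run D
t=39: (idle)
t=40: (idle)
t=41: (idle)
t=42: (idle)

running at tick 34 = D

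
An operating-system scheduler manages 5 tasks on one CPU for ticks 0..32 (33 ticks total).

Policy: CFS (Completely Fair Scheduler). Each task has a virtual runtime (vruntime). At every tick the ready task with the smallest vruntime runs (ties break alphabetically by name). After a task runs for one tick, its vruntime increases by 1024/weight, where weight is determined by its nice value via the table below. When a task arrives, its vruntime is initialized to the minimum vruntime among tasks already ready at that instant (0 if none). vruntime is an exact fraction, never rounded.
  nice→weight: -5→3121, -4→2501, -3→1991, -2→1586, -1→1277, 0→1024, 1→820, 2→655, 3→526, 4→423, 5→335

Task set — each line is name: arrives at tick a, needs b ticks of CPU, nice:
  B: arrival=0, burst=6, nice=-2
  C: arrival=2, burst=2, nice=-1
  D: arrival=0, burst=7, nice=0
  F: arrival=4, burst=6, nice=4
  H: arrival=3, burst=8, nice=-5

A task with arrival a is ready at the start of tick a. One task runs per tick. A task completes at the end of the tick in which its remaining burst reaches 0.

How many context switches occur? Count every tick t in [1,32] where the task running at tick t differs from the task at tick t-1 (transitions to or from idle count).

t=0: vr[B=0 D=0] → run B
t=1: vr[B=512/793 D=0] → run D
t=2: vr[B=512/793 C=512/793 D=1] → run B
t=3: vr[B=1024/793 C=512/793 D=1 H=512/793] → run C
t=4: vr[B=1024/793 C=1465856/1012661 D=1 F=512/793 H=512/793] → run F
t=5: vr[B=1024/793 C=1465856/1012661 D=1 F=1028608/335439 H=512/793] → run H
t=6: vr[B=1024/793 C=1465856/1012661 D=1 F=1028608/335439 H=2409984/2474953] → run H
t=7: vr[B=1024/793 C=1465856/1012661 D=1 F=1028608/335439 H=3222016/2474953] → run D
t=8: vr[B=1024/793 C=1465856/1012661 D=2 F=1028608/335439 H=3222016/2474953] → run B
t=9: vr[B=1536/793 C=1465856/1012661 D=2 F=1028608/335439 H=3222016/2474953] → run H
t=10: vr[B=1536/793 C=1465856/1012661 D=2 F=1028608/335439 H=4034048/2474953] → run C
t=11: vr[B=1536/793 D=2 F=1028608/335439 H=4034048/2474953] → run H
t=12: vr[B=1536/793 D=2 F=1028608/335439 H=4846080/2474953] → run B
t=13: vr[B=2048/793 D=2 F=1028608/335439 H=4846080/2474953] → run H
t=14: vr[B=2048/793 D=2 F=1028608/335439 H=5658112/2474953] → run D
t=15: vr[B=2048/793 D=3 F=1028608/335439 H=5658112/2474953] → run H
t=16: vr[B=2048/793 D=3 F=1028608/335439 H=6470144/2474953] → run B
t=17: vr[B=2560/793 D=3 F=1028608/335439 H=6470144/2474953] → run H
t=18: vr[B=2560/793 D=3 F=1028608/335439 H=7282176/2474953] → run H
t=19: vr[B=2560/793 D=3 F=1028608/335439] → run D
t=20: vr[B=2560/793 D=4 F=1028608/335439] → run F
t=21: vr[B=2560/793 D=4 F=1840640/335439] → run B
t=22: vr[D=4 F=1840640/335439] → run D
t=23: vr[D=5 F=1840640/335439] → run D
t=24: vr[D=6 F=1840640/335439] → run F
t=25: vr[D=6 F=884224/111813] → run D
t=26: vr[F=884224/111813] → run F
t=27: vr[F=3464704/335439] → run F
t=28: vr[F=4276736/335439] → run F
t=29: (idle)
t=30: (idle)
t=31: (idle)
t=32: (idle)

context switches = 24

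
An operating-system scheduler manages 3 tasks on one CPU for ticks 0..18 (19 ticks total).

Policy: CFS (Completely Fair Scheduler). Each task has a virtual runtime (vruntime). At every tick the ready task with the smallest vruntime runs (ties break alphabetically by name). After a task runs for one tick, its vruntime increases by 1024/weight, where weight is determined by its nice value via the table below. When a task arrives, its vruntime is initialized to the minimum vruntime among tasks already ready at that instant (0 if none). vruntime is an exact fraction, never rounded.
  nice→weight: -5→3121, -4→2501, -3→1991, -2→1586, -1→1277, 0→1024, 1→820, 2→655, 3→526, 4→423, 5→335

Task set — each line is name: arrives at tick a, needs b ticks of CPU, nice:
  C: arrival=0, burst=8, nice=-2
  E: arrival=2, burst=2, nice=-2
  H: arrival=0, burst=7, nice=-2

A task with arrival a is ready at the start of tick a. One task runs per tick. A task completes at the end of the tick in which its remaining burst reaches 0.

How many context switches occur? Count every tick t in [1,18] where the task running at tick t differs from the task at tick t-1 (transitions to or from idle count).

context switches = 17

t=0: vr[C=0 H=0] → run C
t=1: vr[C=512/793 H=0] → run H
t=2: vr[C=512/793 E=512/793 H=512/793] → run C
t=3: vr[C=1024/793 E=512/793 H=512/793] → run E
t=4: vr[C=1024/793 E=1024/793 H=512/793] → run H
t=5: vr[C=1024/793 E=1024/793 H=1024/793] → run C
t=6: vr[C=1536/793 E=1024/793 H=1024/793] → run E
t=7: vr[C=1536/793 H=1024/793] → run H
t=8: vr[C=1536/793 H=1536/793] → run C
t=9: vr[C=2048/793 H=1536/793] → run H
t=10: vr[C=2048/793 H=2048/793] → run C
t=11: vr[C=2560/793 H=2048/793] → run H
t=12: vr[C=2560/793 H=2560/793] → run C
t=13: vr[C=3072/793 H=2560/793] → run H
t=14: vr[C=3072/793 H=3072/793] → run C
t=15: vr[C=3584/793 H=3072/793] → run H
t=16: vr[C=3584/793] → run C
t=17: (idle)
t=18: (idle)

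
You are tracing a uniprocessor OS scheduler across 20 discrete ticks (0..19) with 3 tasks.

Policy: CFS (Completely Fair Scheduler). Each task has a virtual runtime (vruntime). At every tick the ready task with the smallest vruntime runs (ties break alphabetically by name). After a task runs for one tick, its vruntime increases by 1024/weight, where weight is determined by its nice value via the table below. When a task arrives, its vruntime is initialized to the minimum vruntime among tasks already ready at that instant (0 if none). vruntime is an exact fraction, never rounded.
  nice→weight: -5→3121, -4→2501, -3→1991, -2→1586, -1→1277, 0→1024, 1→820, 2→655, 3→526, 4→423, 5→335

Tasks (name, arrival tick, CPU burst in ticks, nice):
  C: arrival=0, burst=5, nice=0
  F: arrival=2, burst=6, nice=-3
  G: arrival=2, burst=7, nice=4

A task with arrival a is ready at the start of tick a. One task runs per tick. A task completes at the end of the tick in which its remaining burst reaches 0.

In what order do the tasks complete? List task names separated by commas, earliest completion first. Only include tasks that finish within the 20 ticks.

completion order = C, F, G

t=0: vr[C=0] → run C
t=1: vr[C=1] → run C
t=2: vr[C=2 F=2 G=2] → run C
t=3: vr[C=3 F=2 G=2] → run F
t=4: vr[C=3 F=5006/1991 G=2] → run G
t=5: vr[C=3 F=5006/1991 G=1870/423] → run F
t=6: vr[C=3 F=6030/1991 G=1870/423] → run C
t=7: vr[C=4 F=6030/1991 G=1870/423] → run F
t=8: vr[C=4 F=7054/1991 G=1870/423] → run F
t=9: vr[C=4 F=8078/1991 G=1870/423] → run C
t=10: vr[F=8078/1991 G=1870/423] → run F
t=11: vr[F=9102/1991 G=1870/423] → run G
t=12: vr[F=9102/1991 G=2894/423] → run F
t=13: vr[G=2894/423] → run G
t=14: vr[G=1306/141] → run G
t=15: vr[G=4942/423] → run G
t=16: vr[G=5966/423] → run G
t=17: vr[G=2330/141] → run G
t=18: (idle)
t=19: (idle)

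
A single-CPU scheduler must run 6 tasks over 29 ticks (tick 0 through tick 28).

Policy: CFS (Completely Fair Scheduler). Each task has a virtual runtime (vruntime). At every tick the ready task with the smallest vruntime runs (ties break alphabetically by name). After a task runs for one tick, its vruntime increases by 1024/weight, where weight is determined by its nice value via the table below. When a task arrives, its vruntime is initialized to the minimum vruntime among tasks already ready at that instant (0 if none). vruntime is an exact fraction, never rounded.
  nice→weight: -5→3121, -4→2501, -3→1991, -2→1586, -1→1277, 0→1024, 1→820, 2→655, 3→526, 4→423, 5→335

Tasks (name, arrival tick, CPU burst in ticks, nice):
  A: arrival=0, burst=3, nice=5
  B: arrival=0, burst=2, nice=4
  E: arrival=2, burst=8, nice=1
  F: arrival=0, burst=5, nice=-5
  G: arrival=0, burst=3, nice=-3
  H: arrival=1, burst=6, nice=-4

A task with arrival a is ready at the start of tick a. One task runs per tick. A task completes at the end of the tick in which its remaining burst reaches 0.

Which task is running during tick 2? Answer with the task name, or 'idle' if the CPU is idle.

t=0: vr[A=0 B=0 F=0 G=0] → run A
t=1: vr[A=1024/335 B=0 F=0 G=0 H=0] → run B
t=2: vr[A=1024/335 B=1024/423 E=0 F=0 G=0 H=0] → run E
t=3: vr[A=1024/335 B=1024/423 E=256/205 F=0 G=0 H=0] → run F
t=4: vr[A=1024/335 B=1024/423 E=256/205 F=1024/3121 G=0 H=0] → run G
t=5: vr[A=1024/335 B=1024/423 E=256/205 F=1024/3121 G=1024/1991 H=0] → run H
t=6: vr[A=1024/335 B=1024/423 E=256/205 F=1024/3121 G=1024/1991 H=1024/2501] → run F
t=7: vr[A=1024/335 B=1024/423 E=256/205 F=2048/3121 G=1024/1991 H=1024/2501] → run H
t=8: vr[A=1024/335 B=1024/423 E=256/205 F=2048/3121 G=1024/1991 H=2048/2501] → run G
t=9: vr[A=1024/335 B=1024/423 E=256/205 F=2048/3121 G=2048/1991 H=2048/2501] → run F
t=10: vr[A=1024/335 B=1024/423 E=256/205 F=3072/3121 G=2048/1991 H=2048/2501] → run H
t=11: vr[A=1024/335 B=1024/423 E=256/205 F=3072/3121 G=2048/1991 H=3072/2501] → run F
t=12: vr[A=1024/335 B=1024/423 E=256/205 F=4096/3121 G=2048/1991 H=3072/2501] → run G
t=13: vr[A=1024/335 B=1024/423 E=256/205 F=4096/3121 H=3072/2501] → run H
t=14: vr[A=1024/335 B=1024/423 E=256/205 F=4096/3121 H=4096/2501] → run E
t=15: vr[A=1024/335 B=1024/423 E=512/205 F=4096/3121 H=4096/2501] → run F
t=16: vr[A=1024/335 B=1024/423 E=512/205 H=4096/2501] → run H
t=17: vr[A=1024/335 B=1024/423 E=512/205 H=5120/2501] → run H
t=18: vr[A=1024/335 B=1024/423 E=512/205] → run B
t=19: vr[A=1024/335 E=512/205] → run E
t=20: vr[A=1024/335 E=768/205] → run A
t=21: vr[A=2048/335 E=768/205] → run E
t=22: vr[A=2048/335 E=1024/205] → run E
t=23: vr[A=2048/335 E=256/41] → run A
t=24: vr[E=256/41] → run E
t=25: vr[E=1536/205] → run E
t=26: vr[E=1792/205] → run E
t=27: (idle)
t=28: (idle)

running at tick 2 = E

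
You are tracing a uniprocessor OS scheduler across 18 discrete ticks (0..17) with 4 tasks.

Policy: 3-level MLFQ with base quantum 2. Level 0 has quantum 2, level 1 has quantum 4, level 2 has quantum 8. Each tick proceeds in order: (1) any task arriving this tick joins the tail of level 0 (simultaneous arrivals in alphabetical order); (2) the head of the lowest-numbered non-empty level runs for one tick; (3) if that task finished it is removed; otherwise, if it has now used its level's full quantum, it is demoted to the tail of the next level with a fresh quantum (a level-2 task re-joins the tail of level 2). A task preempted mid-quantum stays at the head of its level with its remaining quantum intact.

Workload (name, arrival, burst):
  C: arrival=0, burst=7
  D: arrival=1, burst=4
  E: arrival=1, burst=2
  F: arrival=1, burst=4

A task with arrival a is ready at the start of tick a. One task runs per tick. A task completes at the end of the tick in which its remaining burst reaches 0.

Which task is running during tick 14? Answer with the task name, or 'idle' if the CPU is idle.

t=0: L0/L1/L2 = C/-/- → run C
t=1: L0/L1/L2 = CDEF/-/- → run C
t=2: L0/L1/L2 = DEF/C/- → run D
t=3: L0/L1/L2 = DEF/C/- → run D
t=4: L0/L1/L2 = EF/CD/- → run E
t=5: L0/L1/L2 = EF/CD/- → run E
t=6: L0/L1/L2 = F/CD/- → run F
t=7: L0/L1/L2 = F/CD/- → run F
t=8: L0/L1/L2 = -/CDF/- → run C
t=9: L0/L1/L2 = -/CDF/- → run C
t=10: L0/L1/L2 = -/CDF/- → run C
t=11: L0/L1/L2 = -/CDF/- → run C
t=12: L0/L1/L2 = -/DF/C → run D
t=13: L0/L1/L2 = -/DF/C → run D
t=14: L0/L1/L2 = -/F/C → run F
t=15: L0/L1/L2 = -/F/C → run F
t=16: L0/L1/L2 = -/-/C → run C
t=17: (idle)

running at tick 14 = F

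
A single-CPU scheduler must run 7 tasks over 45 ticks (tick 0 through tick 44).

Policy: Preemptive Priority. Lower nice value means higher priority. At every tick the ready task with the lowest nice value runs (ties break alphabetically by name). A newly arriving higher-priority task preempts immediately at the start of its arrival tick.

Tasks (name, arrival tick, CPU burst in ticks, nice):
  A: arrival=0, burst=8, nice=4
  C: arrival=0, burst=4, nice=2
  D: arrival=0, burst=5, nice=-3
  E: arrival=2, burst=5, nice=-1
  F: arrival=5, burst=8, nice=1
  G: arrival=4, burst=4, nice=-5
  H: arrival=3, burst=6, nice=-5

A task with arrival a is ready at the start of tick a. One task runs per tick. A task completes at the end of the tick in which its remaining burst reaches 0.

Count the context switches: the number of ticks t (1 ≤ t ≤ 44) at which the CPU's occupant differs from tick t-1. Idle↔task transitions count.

context switches = 9

t=0: ready={A,C,D} → run D
t=1: ready={A,C,D} → run D
t=2: ready={A,C,D,E} → run D
t=3: ready={A,C,D,E,H} → run H
t=4: ready={A,C,D,E,G,H} → run G
t=5: ready={A,C,D,E,F,G,H} → run G
t=6: ready={A,C,D,E,F,G,H} → run G
t=7: ready={A,C,D,E,F,G,H} → run G
t=8: ready={A,C,D,E,F,H} → run H
t=9: ready={A,C,D,E,F,H} → run H
t=10: ready={A,C,D,E,F,H} → run H
t=11: ready={A,C,D,E,F,H} → run H
t=12: ready={A,C,D,E,F,H} → run H
t=13: ready={A,C,D,E,F} → run D
t=14: ready={A,C,D,E,F} → run D
t=15: ready={A,C,E,F} → run E
t=16: ready={A,C,E,F} → run E
t=17: ready={A,C,E,F} → run E
t=18: ready={A,C,E,F} → run E
t=19: ready={A,C,E,F} → run E
t=20: ready={A,C,F} → run F
t=21: ready={A,C,F} → run F
t=22: ready={A,C,F} → run F
t=23: ready={A,C,F} → run F
t=24: ready={A,C,F} → run F
t=25: ready={A,C,F} → run F
t=26: ready={A,C,F} → run F
t=27: ready={A,C,F} → run F
t=28: ready={A,C} → run C
t=29: ready={A,C} → run C
t=30: ready={A,C} → run C
t=31: ready={A,C} → run C
t=32: ready={A} → run A
t=33: ready={A} → run A
t=34: ready={A} → run A
t=35: ready={A} → run A
t=36: ready={A} → run A
t=37: ready={A} → run A
t=38: ready={A} → run A
t=39: ready={A} → run A
t=40: (idle)
t=41: (idle)
t=42: (idle)
t=43: (idle)
t=44: (idle)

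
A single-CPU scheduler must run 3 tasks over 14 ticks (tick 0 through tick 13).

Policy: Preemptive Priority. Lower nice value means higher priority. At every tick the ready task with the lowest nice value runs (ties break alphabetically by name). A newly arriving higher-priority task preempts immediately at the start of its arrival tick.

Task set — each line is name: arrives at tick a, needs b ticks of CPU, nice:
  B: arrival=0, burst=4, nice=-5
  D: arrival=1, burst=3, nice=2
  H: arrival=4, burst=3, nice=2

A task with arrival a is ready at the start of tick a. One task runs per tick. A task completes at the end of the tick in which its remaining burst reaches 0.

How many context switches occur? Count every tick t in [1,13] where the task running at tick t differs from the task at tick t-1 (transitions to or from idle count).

t=0: ready={B} → run B
t=1: ready={B,D} → run B
t=2: ready={B,D} → run B
t=3: ready={B,D} → run B
t=4: ready={D,H} → run D
t=5: ready={D,H} → run D
t=6: ready={D,H} → run D
t=7: ready={H} → run H
t=8: ready={H} → run H
t=9: ready={H} → run H
t=10: (idle)
t=11: (idle)
t=12: (idle)
t=13: (idle)

context switches = 3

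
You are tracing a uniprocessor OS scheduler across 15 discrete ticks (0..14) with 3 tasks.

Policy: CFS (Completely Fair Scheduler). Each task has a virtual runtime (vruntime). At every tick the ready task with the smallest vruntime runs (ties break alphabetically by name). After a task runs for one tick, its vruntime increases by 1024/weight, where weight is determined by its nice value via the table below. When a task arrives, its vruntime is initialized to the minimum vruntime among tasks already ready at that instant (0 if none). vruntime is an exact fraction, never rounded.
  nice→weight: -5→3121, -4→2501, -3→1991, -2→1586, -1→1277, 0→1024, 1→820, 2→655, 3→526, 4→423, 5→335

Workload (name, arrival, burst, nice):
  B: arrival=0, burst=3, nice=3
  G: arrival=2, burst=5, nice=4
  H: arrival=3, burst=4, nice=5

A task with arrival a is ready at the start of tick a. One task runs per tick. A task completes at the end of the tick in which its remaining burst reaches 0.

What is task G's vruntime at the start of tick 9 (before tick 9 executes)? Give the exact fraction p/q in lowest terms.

t=0: vr[B=0] → run B
t=1: vr[B=512/263] → run B
t=2: vr[B=1024/263 G=1024/263] → run B
t=3: vr[G=1024/263 H=1024/263] → run G
t=4: vr[G=702464/111249 H=1024/263] → run H
t=5: vr[G=702464/111249 H=612352/88105] → run G
t=6: vr[G=971776/111249 H=612352/88105] → run H
t=7: vr[G=971776/111249 H=881664/88105] → run G
t=8: vr[G=413696/37083 H=881664/88105] → run H
t=9: vr[G=413696/37083 H=1150976/88105] → run G
t=10: vr[G=1510400/111249 H=1150976/88105] → run H
t=11: vr[G=1510400/111249] → run G
t=12: (idle)
t=13: (idle)
t=14: (idle)

vruntime(G, start of tick 9) = 413696/37083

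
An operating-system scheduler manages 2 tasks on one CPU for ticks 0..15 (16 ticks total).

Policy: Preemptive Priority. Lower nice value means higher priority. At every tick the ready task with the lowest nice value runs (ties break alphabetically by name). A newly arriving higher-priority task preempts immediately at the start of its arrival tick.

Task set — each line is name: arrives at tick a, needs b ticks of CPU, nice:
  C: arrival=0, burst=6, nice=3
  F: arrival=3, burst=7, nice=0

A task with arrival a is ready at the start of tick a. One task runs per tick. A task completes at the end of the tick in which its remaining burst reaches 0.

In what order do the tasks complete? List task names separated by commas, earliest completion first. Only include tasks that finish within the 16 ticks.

completion order = F, C

t=0: ready={C} → run C
t=1: ready={C} → run C
t=2: ready={C} → run C
t=3: ready={C,F} → run F
t=4: ready={C,F} → run F
t=5: ready={C,F} → run F
t=6: ready={C,F} → run F
t=7: ready={C,F} → run F
t=8: ready={C,F} → run F
t=9: ready={C,F} → run F
t=10: ready={C} → run C
t=11: ready={C} → run C
t=12: ready={C} → run C
t=13: (idle)
t=14: (idle)
t=15: (idle)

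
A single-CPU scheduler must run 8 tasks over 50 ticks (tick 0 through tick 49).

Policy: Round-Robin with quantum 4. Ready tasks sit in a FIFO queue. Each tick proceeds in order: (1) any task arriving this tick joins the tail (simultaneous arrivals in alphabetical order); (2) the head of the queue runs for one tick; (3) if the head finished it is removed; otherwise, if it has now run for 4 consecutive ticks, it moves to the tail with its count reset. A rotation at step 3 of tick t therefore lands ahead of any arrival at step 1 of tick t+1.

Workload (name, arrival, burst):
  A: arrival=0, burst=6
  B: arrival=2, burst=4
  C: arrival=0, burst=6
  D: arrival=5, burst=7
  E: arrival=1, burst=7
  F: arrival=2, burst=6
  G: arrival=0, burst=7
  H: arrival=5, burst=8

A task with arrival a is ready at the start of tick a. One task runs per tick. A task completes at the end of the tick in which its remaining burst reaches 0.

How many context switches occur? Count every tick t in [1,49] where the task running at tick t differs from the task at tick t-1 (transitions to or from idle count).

context switches = 14

t=0: queue=[A,C,G] q_used=0 → run A
t=1: queue=[A,C,G,E] q_used=1 → run A
t=2: queue=[A,C,G,E,B,F] q_used=2 → run A
t=3: queue=[A,C,G,E,B,F] q_used=3 → run A
t=4: queue=[C,G,E,B,F,A] q_used=0 → run C
t=5: queue=[C,G,E,B,F,A,D,H] q_used=1 → run C
t=6: queue=[C,G,E,B,F,A,D,H] q_used=2 → run C
t=7: queue=[C,G,E,B,F,A,D,H] q_used=3 → run C
t=8: queue=[G,E,B,F,A,D,H,C] q_used=0 → run G
t=9: queue=[G,E,B,F,A,D,H,C] q_used=1 → run G
t=10: queue=[G,E,B,F,A,D,H,C] q_used=2 → run G
t=11: queue=[G,E,B,F,A,D,H,C] q_used=3 → run G
t=12: queue=[E,B,F,A,D,H,C,G] q_used=0 → run E
t=13: queue=[E,B,F,A,D,H,C,G] q_used=1 → run E
t=14: queue=[E,B,F,A,D,H,C,G] q_used=2 → run E
t=15: queue=[E,B,F,A,D,H,C,G] q_used=3 → run E
t=16: queue=[B,F,A,D,H,C,G,E] q_used=0 → run B
t=17: queue=[B,F,A,D,H,C,G,E] q_used=1 → run B
t=18: queue=[B,F,A,D,H,C,G,E] q_used=2 → run B
t=19: queue=[B,F,A,D,H,C,G,E] q_used=3 → run B
t=20: queue=[F,A,D,H,C,G,E] q_used=0 → run F
t=21: queue=[F,A,D,H,C,G,E] q_used=1 → run F
t=22: queue=[F,A,D,H,C,G,E] q_used=2 → run F
t=23: queue=[F,A,D,H,C,G,E] q_used=3 → run F
t=24: queue=[A,D,H,C,G,E,F] q_used=0 → run A
t=25: queue=[A,D,H,C,G,E,F] q_used=1 → run A
t=26: queue=[D,H,C,G,E,F] q_used=0 → run D
t=27: queue=[D,H,C,G,E,F] q_used=1 → run D
t=28: queue=[D,H,C,G,E,F] q_used=2 → run D
t=29: queue=[D,H,C,G,E,F] q_used=3 → run D
t=30: queue=[H,C,G,E,F,D] q_used=0 → run H
t=31: queue=[H,C,G,E,F,D] q_used=1 → run H
t=32: queue=[H,C,G,E,F,D] q_used=2 → run H
t=33: queue=[H,C,G,E,F,D] q_used=3 → run H
t=34: queue=[C,G,E,F,D,H] q_used=0 → run C
t=35: queue=[C,G,E,F,D,H] q_used=1 → run C
t=36: queue=[G,E,F,D,H] q_used=0 → run G
t=37: queue=[G,E,F,D,H] q_used=1 → run G
t=38: queue=[G,E,F,D,H] q_used=2 → run G
t=39: queue=[E,F,D,H] q_used=0 → run E
t=40: queue=[E,F,D,H] q_used=1 → run E
t=41: queue=[E,F,D,H] q_used=2 → run E
t=42: queue=[F,D,H] q_used=0 → run F
t=43: queue=[F,D,H] q_used=1 → run F
t=44: queue=[D,H] q_used=0 → run D
t=45: queue=[D,H] q_used=1 → run D
t=46: queue=[D,H] q_used=2 → run D
t=47: queue=[H] q_used=0 → run H
t=48: queue=[H] q_used=1 → run H
t=49: queue=[H] q_used=2 → run H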